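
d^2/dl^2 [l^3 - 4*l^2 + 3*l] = 6*l - 8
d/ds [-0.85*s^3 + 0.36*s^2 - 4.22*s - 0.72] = -2.55*s^2 + 0.72*s - 4.22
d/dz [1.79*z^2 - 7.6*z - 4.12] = 3.58*z - 7.6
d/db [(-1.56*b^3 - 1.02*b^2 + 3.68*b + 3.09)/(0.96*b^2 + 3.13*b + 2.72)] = (-1.4976*b^4 - 9.7656*b^3 - 19.455*b^2 - 11.4816*b + 0.337900000000001)/(0.9216*b^4 + 6.0096*b^3 + 15.0193*b^2 + 17.0272*b + 7.3984)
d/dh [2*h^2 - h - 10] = 4*h - 1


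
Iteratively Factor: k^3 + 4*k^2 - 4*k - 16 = (k - 2)*(k^2 + 6*k + 8) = (k - 2)*(k + 2)*(k + 4)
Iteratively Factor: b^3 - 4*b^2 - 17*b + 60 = (b - 3)*(b^2 - b - 20) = (b - 5)*(b - 3)*(b + 4)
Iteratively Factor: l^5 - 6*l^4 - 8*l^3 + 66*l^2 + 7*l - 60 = (l - 4)*(l^4 - 2*l^3 - 16*l^2 + 2*l + 15) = (l - 4)*(l + 3)*(l^3 - 5*l^2 - l + 5) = (l - 4)*(l - 1)*(l + 3)*(l^2 - 4*l - 5) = (l - 5)*(l - 4)*(l - 1)*(l + 3)*(l + 1)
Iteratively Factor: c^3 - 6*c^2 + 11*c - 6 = (c - 2)*(c^2 - 4*c + 3) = (c - 3)*(c - 2)*(c - 1)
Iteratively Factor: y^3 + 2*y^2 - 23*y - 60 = (y + 4)*(y^2 - 2*y - 15) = (y + 3)*(y + 4)*(y - 5)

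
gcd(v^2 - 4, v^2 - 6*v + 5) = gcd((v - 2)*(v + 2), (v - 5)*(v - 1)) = 1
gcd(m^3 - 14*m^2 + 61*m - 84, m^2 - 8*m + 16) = m - 4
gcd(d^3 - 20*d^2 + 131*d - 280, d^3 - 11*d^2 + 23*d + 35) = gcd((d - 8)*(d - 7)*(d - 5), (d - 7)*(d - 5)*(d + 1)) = d^2 - 12*d + 35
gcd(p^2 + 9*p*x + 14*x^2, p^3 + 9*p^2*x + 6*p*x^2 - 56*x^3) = p + 7*x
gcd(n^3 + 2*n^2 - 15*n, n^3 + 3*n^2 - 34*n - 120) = n + 5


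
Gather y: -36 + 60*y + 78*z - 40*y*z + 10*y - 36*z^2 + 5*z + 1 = y*(70 - 40*z) - 36*z^2 + 83*z - 35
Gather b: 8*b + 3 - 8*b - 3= 0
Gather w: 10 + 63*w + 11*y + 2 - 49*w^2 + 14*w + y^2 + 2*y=-49*w^2 + 77*w + y^2 + 13*y + 12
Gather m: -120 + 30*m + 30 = 30*m - 90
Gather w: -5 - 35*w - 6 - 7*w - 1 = -42*w - 12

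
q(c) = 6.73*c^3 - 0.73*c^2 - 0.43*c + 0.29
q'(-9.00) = 1648.10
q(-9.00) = -4961.14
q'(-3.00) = 185.66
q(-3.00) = -186.70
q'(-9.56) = 1858.76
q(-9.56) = -5942.47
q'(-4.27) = 373.93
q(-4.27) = -535.14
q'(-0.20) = 0.67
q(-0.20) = 0.29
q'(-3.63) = 270.91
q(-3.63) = -329.68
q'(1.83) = 64.51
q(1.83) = 38.30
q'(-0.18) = 0.49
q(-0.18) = 0.30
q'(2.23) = 96.72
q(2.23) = 70.33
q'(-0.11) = -0.03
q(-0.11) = 0.32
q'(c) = 20.19*c^2 - 1.46*c - 0.43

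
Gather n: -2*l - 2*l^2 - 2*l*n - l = -2*l^2 - 2*l*n - 3*l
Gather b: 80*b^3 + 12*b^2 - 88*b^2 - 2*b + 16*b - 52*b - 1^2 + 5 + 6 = 80*b^3 - 76*b^2 - 38*b + 10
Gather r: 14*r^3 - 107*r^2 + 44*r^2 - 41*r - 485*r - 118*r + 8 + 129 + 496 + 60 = 14*r^3 - 63*r^2 - 644*r + 693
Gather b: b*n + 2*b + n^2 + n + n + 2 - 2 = b*(n + 2) + n^2 + 2*n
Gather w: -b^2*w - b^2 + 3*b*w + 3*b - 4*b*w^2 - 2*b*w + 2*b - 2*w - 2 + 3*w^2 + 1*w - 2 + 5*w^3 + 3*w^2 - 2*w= -b^2 + 5*b + 5*w^3 + w^2*(6 - 4*b) + w*(-b^2 + b - 3) - 4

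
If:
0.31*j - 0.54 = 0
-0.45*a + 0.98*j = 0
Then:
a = 3.79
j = 1.74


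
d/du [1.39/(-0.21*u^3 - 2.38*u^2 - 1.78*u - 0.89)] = (0.8757*u^2 + 6.6164*u + 2.4742)/(0.21*u^3 + 2.38*u^2 + 1.78*u + 0.89)^2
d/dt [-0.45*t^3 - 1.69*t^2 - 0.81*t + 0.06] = -1.35*t^2 - 3.38*t - 0.81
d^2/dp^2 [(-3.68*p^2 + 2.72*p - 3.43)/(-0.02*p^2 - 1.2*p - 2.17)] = (-0.178816*p^3 - 0.950040000000005*p^2 + 1.20220799999999*p + 58.40394)/(8.0e-6*p^6 + 0.00144*p^5 + 0.089004*p^4 + 2.04048*p^3 + 9.656934*p^2 + 16.95204*p + 10.218313)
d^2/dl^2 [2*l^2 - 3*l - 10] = 4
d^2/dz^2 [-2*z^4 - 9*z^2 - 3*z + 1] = -24*z^2 - 18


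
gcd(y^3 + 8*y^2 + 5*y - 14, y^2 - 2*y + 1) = y - 1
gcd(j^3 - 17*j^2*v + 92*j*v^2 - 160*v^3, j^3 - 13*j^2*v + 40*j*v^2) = j^2 - 13*j*v + 40*v^2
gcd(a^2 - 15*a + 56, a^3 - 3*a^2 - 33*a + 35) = a - 7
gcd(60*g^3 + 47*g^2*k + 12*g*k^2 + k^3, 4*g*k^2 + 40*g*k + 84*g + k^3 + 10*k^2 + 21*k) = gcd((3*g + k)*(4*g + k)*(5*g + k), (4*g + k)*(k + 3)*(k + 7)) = 4*g + k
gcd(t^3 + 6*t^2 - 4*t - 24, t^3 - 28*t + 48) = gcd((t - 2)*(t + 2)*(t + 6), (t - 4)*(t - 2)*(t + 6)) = t^2 + 4*t - 12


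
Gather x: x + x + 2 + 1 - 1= 2*x + 2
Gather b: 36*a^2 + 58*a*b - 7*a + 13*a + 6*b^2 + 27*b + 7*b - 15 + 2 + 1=36*a^2 + 6*a + 6*b^2 + b*(58*a + 34) - 12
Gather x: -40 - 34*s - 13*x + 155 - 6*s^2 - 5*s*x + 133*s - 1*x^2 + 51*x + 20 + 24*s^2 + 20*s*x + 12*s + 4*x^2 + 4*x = 18*s^2 + 111*s + 3*x^2 + x*(15*s + 42) + 135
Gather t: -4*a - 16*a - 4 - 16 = -20*a - 20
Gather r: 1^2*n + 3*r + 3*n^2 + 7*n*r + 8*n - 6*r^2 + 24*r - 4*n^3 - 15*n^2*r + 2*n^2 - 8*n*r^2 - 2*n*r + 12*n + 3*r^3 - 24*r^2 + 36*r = -4*n^3 + 5*n^2 + 21*n + 3*r^3 + r^2*(-8*n - 30) + r*(-15*n^2 + 5*n + 63)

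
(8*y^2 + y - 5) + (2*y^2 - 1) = 10*y^2 + y - 6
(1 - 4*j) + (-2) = -4*j - 1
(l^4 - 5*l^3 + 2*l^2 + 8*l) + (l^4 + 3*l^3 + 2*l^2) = 2*l^4 - 2*l^3 + 4*l^2 + 8*l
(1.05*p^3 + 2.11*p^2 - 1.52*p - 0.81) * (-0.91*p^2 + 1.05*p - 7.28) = -0.9555*p^5 - 0.8176*p^4 - 4.0453*p^3 - 16.2197*p^2 + 10.2151*p + 5.8968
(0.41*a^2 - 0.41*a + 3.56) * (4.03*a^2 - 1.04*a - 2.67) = 1.6523*a^4 - 2.0787*a^3 + 13.6785*a^2 - 2.6077*a - 9.5052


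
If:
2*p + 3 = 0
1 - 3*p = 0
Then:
No Solution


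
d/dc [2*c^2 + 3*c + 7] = 4*c + 3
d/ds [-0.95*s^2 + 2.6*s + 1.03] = 2.6 - 1.9*s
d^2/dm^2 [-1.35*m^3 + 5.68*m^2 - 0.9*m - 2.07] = 11.36 - 8.1*m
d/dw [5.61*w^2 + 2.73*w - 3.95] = 11.22*w + 2.73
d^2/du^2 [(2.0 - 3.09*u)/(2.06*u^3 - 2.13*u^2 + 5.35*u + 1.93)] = (-78.676344*u^5 + 183.196212*u^4 - 100.337862*u^3 + 334.117464*u^2 - 260.671686*u + 194.74519)/(8.741816*u^9 - 27.116604*u^8 + 96.147822*u^7 - 125.941533*u^6 + 198.893571*u^5 - 29.005944*u^4 + 44.190367*u^3 + 141.922164*u^2 + 59.784645*u + 7.189057)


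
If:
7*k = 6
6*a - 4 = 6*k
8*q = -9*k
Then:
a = 32/21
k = 6/7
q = -27/28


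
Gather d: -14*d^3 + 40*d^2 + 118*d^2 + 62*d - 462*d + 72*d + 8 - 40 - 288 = -14*d^3 + 158*d^2 - 328*d - 320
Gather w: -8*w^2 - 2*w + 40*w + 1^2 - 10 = -8*w^2 + 38*w - 9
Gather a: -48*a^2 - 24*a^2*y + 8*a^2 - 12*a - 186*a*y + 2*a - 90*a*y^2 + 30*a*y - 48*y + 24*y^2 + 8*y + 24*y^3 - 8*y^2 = a^2*(-24*y - 40) + a*(-90*y^2 - 156*y - 10) + 24*y^3 + 16*y^2 - 40*y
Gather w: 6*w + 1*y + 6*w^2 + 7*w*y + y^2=6*w^2 + w*(7*y + 6) + y^2 + y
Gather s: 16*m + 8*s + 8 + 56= 16*m + 8*s + 64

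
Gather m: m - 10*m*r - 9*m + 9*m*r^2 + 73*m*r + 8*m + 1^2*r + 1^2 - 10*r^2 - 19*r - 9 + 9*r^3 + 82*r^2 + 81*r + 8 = m*(9*r^2 + 63*r) + 9*r^3 + 72*r^2 + 63*r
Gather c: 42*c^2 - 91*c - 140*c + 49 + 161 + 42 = 42*c^2 - 231*c + 252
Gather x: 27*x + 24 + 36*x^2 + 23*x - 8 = 36*x^2 + 50*x + 16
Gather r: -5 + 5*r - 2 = 5*r - 7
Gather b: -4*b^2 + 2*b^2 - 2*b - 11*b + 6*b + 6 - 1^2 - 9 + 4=-2*b^2 - 7*b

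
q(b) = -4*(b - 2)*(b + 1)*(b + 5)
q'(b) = -4*(b - 2)*(b + 1) - 4*(b - 2)*(b + 5) - 4*(b + 1)*(b + 5) = -12*b^2 - 32*b + 28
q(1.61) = 26.91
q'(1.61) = -54.63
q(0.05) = 41.36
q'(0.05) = 26.37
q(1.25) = 42.19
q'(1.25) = -30.75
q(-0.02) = 39.43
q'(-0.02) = 28.64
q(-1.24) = -11.70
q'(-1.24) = 49.23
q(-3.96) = -73.39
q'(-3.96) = -33.46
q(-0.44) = 24.92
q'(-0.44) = 39.76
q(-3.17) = -82.12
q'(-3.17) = 8.85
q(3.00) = -128.00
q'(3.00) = -176.00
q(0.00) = 40.00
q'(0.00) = 28.00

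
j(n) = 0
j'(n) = 0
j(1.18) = 0.00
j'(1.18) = 0.00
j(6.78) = 0.00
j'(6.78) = 0.00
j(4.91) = 0.00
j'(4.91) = 0.00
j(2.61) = 0.00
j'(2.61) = 0.00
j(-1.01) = 0.00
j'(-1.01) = 0.00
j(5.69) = 0.00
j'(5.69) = 0.00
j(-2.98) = 0.00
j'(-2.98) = 0.00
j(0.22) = 0.00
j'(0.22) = 0.00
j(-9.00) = 0.00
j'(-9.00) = 0.00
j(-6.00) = 0.00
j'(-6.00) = 0.00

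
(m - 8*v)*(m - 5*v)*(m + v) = m^3 - 12*m^2*v + 27*m*v^2 + 40*v^3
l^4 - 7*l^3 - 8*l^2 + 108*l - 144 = (l - 6)*(l - 3)*(l - 2)*(l + 4)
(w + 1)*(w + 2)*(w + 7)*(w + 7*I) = w^4 + 10*w^3 + 7*I*w^3 + 23*w^2 + 70*I*w^2 + 14*w + 161*I*w + 98*I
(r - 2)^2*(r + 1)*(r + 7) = r^4 + 4*r^3 - 21*r^2 + 4*r + 28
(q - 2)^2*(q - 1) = q^3 - 5*q^2 + 8*q - 4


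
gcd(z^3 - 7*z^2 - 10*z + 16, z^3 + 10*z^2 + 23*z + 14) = z + 2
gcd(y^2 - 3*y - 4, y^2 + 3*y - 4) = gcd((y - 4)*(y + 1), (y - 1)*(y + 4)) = 1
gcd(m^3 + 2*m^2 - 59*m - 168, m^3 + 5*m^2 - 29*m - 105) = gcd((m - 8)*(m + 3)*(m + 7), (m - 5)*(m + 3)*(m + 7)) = m^2 + 10*m + 21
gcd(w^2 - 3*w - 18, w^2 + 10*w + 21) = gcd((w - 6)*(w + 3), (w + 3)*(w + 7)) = w + 3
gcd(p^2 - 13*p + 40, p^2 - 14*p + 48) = p - 8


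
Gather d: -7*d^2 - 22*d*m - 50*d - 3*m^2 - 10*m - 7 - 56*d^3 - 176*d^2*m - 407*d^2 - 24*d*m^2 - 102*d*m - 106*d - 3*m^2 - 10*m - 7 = -56*d^3 + d^2*(-176*m - 414) + d*(-24*m^2 - 124*m - 156) - 6*m^2 - 20*m - 14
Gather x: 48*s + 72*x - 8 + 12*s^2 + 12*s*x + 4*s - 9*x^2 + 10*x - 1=12*s^2 + 52*s - 9*x^2 + x*(12*s + 82) - 9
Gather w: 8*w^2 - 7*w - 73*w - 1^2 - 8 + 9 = 8*w^2 - 80*w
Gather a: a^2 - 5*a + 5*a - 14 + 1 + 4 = a^2 - 9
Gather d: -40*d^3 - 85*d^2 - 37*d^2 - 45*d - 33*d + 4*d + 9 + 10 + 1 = -40*d^3 - 122*d^2 - 74*d + 20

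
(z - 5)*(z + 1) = z^2 - 4*z - 5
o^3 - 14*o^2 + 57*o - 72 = (o - 8)*(o - 3)^2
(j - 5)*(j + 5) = j^2 - 25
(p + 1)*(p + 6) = p^2 + 7*p + 6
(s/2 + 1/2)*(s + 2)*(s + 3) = s^3/2 + 3*s^2 + 11*s/2 + 3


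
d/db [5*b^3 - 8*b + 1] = 15*b^2 - 8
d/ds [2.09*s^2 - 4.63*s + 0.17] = 4.18*s - 4.63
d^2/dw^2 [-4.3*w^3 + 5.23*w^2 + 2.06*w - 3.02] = 10.46 - 25.8*w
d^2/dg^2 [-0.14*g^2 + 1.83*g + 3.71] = -0.280000000000000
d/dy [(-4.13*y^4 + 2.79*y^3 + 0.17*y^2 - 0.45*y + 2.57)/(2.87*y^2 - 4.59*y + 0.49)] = (-23.7062*y^5 + 64.8774*y^4 - 33.707*y^3 + 4.6125*y^2 - 14.5852*y + 11.5758)/(8.2369*y^4 - 26.3466*y^3 + 23.8807*y^2 - 4.4982*y + 0.2401)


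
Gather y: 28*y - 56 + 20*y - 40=48*y - 96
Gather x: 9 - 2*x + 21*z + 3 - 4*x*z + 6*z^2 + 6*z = x*(-4*z - 2) + 6*z^2 + 27*z + 12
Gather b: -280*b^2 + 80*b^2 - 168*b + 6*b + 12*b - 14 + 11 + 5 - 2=-200*b^2 - 150*b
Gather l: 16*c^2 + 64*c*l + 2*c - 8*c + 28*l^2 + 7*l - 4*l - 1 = 16*c^2 - 6*c + 28*l^2 + l*(64*c + 3) - 1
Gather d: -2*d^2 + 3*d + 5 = -2*d^2 + 3*d + 5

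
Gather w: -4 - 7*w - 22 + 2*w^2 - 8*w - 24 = 2*w^2 - 15*w - 50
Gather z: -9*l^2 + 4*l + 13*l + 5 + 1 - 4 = -9*l^2 + 17*l + 2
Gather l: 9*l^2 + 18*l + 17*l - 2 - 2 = 9*l^2 + 35*l - 4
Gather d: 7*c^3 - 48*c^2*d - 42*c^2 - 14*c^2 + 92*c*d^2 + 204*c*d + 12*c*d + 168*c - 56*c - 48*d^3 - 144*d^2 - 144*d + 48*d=7*c^3 - 56*c^2 + 112*c - 48*d^3 + d^2*(92*c - 144) + d*(-48*c^2 + 216*c - 96)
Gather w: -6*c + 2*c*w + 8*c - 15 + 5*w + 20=2*c + w*(2*c + 5) + 5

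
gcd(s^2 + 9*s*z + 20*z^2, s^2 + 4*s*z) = s + 4*z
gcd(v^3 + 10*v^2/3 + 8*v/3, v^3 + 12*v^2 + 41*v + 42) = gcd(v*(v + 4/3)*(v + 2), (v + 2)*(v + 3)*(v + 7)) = v + 2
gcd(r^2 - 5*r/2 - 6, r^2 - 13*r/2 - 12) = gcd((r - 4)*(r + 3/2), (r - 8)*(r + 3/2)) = r + 3/2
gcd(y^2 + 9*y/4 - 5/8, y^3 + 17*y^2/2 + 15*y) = y + 5/2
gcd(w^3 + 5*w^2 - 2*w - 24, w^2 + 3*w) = w + 3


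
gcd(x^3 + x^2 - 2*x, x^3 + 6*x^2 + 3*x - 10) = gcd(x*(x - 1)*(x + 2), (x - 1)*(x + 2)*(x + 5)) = x^2 + x - 2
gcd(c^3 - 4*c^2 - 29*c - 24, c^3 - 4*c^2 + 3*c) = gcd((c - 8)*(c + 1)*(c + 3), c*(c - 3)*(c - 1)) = 1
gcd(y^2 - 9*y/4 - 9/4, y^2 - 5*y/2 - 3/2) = y - 3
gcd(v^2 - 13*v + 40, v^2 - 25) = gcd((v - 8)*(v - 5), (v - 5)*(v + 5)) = v - 5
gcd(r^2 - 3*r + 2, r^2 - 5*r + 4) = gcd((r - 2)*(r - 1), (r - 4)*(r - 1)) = r - 1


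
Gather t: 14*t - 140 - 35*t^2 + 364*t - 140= -35*t^2 + 378*t - 280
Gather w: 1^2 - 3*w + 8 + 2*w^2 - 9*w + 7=2*w^2 - 12*w + 16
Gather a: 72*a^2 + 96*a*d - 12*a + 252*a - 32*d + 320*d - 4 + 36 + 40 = 72*a^2 + a*(96*d + 240) + 288*d + 72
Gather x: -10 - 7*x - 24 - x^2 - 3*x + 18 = -x^2 - 10*x - 16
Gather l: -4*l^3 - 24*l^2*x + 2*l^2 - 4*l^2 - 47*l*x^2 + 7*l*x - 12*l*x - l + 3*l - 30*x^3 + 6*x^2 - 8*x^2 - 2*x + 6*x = -4*l^3 + l^2*(-24*x - 2) + l*(-47*x^2 - 5*x + 2) - 30*x^3 - 2*x^2 + 4*x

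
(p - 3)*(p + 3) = p^2 - 9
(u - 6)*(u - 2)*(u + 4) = u^3 - 4*u^2 - 20*u + 48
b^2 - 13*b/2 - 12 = (b - 8)*(b + 3/2)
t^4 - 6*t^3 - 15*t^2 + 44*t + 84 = (t - 7)*(t - 3)*(t + 2)^2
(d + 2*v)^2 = d^2 + 4*d*v + 4*v^2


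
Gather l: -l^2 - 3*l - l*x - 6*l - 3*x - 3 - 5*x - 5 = -l^2 + l*(-x - 9) - 8*x - 8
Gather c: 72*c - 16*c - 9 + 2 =56*c - 7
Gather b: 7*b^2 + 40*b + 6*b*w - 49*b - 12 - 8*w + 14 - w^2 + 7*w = 7*b^2 + b*(6*w - 9) - w^2 - w + 2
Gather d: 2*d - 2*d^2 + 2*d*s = -2*d^2 + d*(2*s + 2)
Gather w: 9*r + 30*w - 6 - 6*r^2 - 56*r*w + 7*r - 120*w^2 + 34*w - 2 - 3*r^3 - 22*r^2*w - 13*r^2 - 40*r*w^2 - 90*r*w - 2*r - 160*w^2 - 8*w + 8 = -3*r^3 - 19*r^2 + 14*r + w^2*(-40*r - 280) + w*(-22*r^2 - 146*r + 56)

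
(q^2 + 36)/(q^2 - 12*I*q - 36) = (q + 6*I)/(q - 6*I)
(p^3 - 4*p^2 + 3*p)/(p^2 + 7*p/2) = 2*(p^2 - 4*p + 3)/(2*p + 7)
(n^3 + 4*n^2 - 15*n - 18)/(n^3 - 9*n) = (n^2 + 7*n + 6)/(n*(n + 3))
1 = 1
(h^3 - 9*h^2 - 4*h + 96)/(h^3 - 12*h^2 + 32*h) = (h + 3)/h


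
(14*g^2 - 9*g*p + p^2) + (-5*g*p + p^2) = 14*g^2 - 14*g*p + 2*p^2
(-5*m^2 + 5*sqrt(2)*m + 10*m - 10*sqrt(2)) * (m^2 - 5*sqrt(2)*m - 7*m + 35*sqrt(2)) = -5*m^4 + 30*sqrt(2)*m^3 + 45*m^3 - 270*sqrt(2)*m^2 - 120*m^2 + 450*m + 420*sqrt(2)*m - 700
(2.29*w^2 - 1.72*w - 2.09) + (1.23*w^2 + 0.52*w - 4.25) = 3.52*w^2 - 1.2*w - 6.34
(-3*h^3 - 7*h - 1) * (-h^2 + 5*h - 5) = 3*h^5 - 15*h^4 + 22*h^3 - 34*h^2 + 30*h + 5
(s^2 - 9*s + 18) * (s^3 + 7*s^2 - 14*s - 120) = s^5 - 2*s^4 - 59*s^3 + 132*s^2 + 828*s - 2160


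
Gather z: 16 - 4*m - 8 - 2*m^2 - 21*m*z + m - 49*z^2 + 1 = -2*m^2 - 21*m*z - 3*m - 49*z^2 + 9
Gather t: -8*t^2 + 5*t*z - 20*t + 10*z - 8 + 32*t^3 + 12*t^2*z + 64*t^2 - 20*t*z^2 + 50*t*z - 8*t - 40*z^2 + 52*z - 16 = 32*t^3 + t^2*(12*z + 56) + t*(-20*z^2 + 55*z - 28) - 40*z^2 + 62*z - 24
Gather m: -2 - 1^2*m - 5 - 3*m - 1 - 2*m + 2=-6*m - 6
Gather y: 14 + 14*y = 14*y + 14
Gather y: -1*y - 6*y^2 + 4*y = -6*y^2 + 3*y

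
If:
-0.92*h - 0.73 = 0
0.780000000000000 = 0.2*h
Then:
No Solution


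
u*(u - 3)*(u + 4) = u^3 + u^2 - 12*u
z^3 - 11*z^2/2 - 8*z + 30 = (z - 6)*(z - 2)*(z + 5/2)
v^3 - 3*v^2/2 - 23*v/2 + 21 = (v - 3)*(v - 2)*(v + 7/2)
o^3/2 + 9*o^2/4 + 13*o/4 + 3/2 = (o/2 + 1/2)*(o + 3/2)*(o + 2)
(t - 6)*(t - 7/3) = t^2 - 25*t/3 + 14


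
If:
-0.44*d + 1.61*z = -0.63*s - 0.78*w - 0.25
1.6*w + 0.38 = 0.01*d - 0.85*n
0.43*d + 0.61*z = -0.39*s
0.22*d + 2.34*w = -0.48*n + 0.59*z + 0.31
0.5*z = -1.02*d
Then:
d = 0.17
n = -0.82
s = 0.35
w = 0.20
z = -0.34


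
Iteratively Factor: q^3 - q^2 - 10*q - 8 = (q + 1)*(q^2 - 2*q - 8) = (q + 1)*(q + 2)*(q - 4)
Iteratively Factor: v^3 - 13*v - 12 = (v + 1)*(v^2 - v - 12) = (v - 4)*(v + 1)*(v + 3)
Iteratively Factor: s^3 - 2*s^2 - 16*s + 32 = (s - 2)*(s^2 - 16) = (s - 4)*(s - 2)*(s + 4)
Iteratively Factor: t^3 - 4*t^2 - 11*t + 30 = (t + 3)*(t^2 - 7*t + 10) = (t - 2)*(t + 3)*(t - 5)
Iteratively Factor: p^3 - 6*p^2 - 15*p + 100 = (p - 5)*(p^2 - p - 20) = (p - 5)^2*(p + 4)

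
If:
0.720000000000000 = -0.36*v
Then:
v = -2.00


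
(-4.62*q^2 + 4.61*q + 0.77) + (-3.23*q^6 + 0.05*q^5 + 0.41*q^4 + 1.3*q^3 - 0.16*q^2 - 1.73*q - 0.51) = -3.23*q^6 + 0.05*q^5 + 0.41*q^4 + 1.3*q^3 - 4.78*q^2 + 2.88*q + 0.26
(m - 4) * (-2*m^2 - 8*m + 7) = -2*m^3 + 39*m - 28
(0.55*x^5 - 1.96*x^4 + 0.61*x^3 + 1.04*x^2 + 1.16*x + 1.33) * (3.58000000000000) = 1.969*x^5 - 7.0168*x^4 + 2.1838*x^3 + 3.7232*x^2 + 4.1528*x + 4.7614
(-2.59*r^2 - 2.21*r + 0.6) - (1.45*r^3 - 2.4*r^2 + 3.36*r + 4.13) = -1.45*r^3 - 0.19*r^2 - 5.57*r - 3.53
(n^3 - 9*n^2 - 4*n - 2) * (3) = 3*n^3 - 27*n^2 - 12*n - 6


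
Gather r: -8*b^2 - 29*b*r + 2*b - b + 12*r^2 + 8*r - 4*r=-8*b^2 + b + 12*r^2 + r*(4 - 29*b)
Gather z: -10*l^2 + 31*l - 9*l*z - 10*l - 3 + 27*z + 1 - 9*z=-10*l^2 + 21*l + z*(18 - 9*l) - 2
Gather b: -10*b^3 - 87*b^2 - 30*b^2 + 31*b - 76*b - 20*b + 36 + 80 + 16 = -10*b^3 - 117*b^2 - 65*b + 132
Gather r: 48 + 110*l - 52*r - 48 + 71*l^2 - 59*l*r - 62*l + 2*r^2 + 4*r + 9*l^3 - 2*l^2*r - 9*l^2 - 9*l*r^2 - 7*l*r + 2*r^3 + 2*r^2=9*l^3 + 62*l^2 + 48*l + 2*r^3 + r^2*(4 - 9*l) + r*(-2*l^2 - 66*l - 48)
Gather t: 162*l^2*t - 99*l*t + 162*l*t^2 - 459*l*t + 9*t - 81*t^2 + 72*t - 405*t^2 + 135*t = t^2*(162*l - 486) + t*(162*l^2 - 558*l + 216)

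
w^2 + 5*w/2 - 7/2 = (w - 1)*(w + 7/2)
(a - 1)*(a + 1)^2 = a^3 + a^2 - a - 1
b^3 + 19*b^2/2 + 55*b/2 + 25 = (b + 2)*(b + 5/2)*(b + 5)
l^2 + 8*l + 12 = (l + 2)*(l + 6)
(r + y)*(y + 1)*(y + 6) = r*y^2 + 7*r*y + 6*r + y^3 + 7*y^2 + 6*y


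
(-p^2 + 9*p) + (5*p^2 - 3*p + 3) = 4*p^2 + 6*p + 3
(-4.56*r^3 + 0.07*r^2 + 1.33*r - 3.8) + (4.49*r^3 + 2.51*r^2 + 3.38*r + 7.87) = -0.0699999999999994*r^3 + 2.58*r^2 + 4.71*r + 4.07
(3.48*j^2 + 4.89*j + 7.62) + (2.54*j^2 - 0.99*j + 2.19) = 6.02*j^2 + 3.9*j + 9.81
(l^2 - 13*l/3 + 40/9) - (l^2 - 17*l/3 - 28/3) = 4*l/3 + 124/9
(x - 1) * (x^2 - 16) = x^3 - x^2 - 16*x + 16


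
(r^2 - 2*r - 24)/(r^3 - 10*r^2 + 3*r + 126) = (r + 4)/(r^2 - 4*r - 21)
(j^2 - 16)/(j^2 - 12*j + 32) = (j + 4)/(j - 8)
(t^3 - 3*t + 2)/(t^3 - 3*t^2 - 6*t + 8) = (t - 1)/(t - 4)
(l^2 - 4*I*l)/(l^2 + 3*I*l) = (l - 4*I)/(l + 3*I)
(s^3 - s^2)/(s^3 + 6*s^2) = (s - 1)/(s + 6)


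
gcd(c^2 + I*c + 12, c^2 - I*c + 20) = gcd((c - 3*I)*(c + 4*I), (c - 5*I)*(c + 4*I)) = c + 4*I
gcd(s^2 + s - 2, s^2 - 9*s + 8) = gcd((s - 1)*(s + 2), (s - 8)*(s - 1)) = s - 1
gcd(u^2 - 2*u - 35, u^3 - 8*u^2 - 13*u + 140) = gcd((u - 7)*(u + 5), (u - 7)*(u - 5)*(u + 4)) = u - 7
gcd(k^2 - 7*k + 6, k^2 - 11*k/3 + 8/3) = k - 1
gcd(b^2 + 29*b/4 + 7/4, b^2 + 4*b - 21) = b + 7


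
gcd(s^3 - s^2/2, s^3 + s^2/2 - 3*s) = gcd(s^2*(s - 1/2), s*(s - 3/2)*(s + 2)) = s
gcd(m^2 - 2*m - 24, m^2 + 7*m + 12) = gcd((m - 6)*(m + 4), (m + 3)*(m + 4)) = m + 4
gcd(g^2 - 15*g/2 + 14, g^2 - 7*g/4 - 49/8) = g - 7/2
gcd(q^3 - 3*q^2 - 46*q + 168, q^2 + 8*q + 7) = q + 7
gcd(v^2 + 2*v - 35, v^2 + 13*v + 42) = v + 7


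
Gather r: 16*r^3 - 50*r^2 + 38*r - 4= 16*r^3 - 50*r^2 + 38*r - 4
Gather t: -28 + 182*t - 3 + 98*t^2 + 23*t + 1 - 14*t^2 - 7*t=84*t^2 + 198*t - 30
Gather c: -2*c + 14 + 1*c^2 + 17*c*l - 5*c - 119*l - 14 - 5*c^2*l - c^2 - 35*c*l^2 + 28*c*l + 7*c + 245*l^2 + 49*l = -5*c^2*l + c*(-35*l^2 + 45*l) + 245*l^2 - 70*l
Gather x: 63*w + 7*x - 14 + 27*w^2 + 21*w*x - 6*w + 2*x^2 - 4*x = 27*w^2 + 57*w + 2*x^2 + x*(21*w + 3) - 14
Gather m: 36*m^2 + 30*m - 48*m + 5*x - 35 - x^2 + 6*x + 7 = 36*m^2 - 18*m - x^2 + 11*x - 28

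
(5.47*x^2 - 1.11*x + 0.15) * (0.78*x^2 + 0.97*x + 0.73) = 4.2666*x^4 + 4.4401*x^3 + 3.0334*x^2 - 0.6648*x + 0.1095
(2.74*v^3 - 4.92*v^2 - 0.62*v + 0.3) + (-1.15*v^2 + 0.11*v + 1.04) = 2.74*v^3 - 6.07*v^2 - 0.51*v + 1.34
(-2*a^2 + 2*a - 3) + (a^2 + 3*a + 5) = -a^2 + 5*a + 2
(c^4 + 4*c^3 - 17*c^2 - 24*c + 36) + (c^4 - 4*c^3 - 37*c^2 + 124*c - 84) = 2*c^4 - 54*c^2 + 100*c - 48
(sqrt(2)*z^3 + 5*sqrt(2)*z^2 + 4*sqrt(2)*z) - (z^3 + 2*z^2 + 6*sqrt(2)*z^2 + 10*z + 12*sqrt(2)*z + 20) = -z^3 + sqrt(2)*z^3 - 2*z^2 - sqrt(2)*z^2 - 8*sqrt(2)*z - 10*z - 20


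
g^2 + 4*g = g*(g + 4)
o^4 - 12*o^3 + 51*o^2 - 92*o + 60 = (o - 5)*(o - 3)*(o - 2)^2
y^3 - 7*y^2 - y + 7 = (y - 7)*(y - 1)*(y + 1)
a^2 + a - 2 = (a - 1)*(a + 2)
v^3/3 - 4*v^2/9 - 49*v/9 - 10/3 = (v/3 + 1)*(v - 5)*(v + 2/3)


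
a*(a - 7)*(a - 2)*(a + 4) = a^4 - 5*a^3 - 22*a^2 + 56*a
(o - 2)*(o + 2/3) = o^2 - 4*o/3 - 4/3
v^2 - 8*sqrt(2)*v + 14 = (v - 7*sqrt(2))*(v - sqrt(2))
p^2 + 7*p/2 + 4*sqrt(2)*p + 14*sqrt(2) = (p + 7/2)*(p + 4*sqrt(2))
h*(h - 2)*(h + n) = h^3 + h^2*n - 2*h^2 - 2*h*n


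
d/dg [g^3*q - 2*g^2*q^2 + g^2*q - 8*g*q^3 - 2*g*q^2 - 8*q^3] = q*(3*g^2 - 4*g*q + 2*g - 8*q^2 - 2*q)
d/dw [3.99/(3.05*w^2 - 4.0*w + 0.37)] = (15.96 - 24.339*w)/(3.05*w^2 - 4.0*w + 0.37)^2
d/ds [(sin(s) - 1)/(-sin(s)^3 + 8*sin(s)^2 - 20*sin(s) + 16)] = (-7*sin(s) - cos(2*s) + 3)*cos(s)/((sin(s) - 4)^2*(sin(s) - 2)^3)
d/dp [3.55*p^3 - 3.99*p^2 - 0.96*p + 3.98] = 10.65*p^2 - 7.98*p - 0.96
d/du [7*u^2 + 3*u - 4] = 14*u + 3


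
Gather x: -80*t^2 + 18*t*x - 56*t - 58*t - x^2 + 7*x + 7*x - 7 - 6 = -80*t^2 - 114*t - x^2 + x*(18*t + 14) - 13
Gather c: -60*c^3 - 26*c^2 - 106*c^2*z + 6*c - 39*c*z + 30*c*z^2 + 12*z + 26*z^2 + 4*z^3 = -60*c^3 + c^2*(-106*z - 26) + c*(30*z^2 - 39*z + 6) + 4*z^3 + 26*z^2 + 12*z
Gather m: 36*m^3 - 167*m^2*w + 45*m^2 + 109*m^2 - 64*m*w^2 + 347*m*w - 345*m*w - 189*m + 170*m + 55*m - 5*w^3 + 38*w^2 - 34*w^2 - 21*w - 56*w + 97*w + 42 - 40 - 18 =36*m^3 + m^2*(154 - 167*w) + m*(-64*w^2 + 2*w + 36) - 5*w^3 + 4*w^2 + 20*w - 16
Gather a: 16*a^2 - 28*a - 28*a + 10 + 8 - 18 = 16*a^2 - 56*a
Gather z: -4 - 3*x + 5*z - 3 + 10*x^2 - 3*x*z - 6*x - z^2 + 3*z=10*x^2 - 9*x - z^2 + z*(8 - 3*x) - 7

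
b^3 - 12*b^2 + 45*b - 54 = (b - 6)*(b - 3)^2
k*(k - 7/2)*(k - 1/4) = k^3 - 15*k^2/4 + 7*k/8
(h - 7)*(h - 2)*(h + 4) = h^3 - 5*h^2 - 22*h + 56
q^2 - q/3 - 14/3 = (q - 7/3)*(q + 2)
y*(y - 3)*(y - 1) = y^3 - 4*y^2 + 3*y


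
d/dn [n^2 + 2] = 2*n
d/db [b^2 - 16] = 2*b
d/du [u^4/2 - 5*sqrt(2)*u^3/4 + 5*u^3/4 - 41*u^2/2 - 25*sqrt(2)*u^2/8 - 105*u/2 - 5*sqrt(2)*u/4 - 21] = 2*u^3 - 15*sqrt(2)*u^2/4 + 15*u^2/4 - 41*u - 25*sqrt(2)*u/4 - 105/2 - 5*sqrt(2)/4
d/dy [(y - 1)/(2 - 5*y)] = -3/(5*y - 2)^2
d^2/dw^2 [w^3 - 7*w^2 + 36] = 6*w - 14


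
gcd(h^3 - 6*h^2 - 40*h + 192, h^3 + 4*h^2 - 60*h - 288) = h^2 - 2*h - 48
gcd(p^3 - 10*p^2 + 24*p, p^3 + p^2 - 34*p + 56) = p - 4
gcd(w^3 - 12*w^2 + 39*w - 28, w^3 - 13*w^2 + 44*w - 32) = w^2 - 5*w + 4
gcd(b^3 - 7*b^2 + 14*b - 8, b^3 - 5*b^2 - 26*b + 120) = b - 4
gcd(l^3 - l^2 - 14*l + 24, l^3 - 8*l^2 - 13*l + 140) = l + 4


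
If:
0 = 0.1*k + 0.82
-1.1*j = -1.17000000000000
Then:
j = 1.06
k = -8.20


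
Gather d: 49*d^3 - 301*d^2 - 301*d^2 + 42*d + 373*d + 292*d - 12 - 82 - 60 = 49*d^3 - 602*d^2 + 707*d - 154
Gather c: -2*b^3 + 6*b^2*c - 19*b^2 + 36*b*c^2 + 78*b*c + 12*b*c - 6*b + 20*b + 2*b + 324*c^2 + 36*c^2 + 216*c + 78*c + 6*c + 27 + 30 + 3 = -2*b^3 - 19*b^2 + 16*b + c^2*(36*b + 360) + c*(6*b^2 + 90*b + 300) + 60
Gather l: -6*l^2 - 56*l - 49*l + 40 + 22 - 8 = -6*l^2 - 105*l + 54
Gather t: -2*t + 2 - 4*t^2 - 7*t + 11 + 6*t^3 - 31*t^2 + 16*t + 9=6*t^3 - 35*t^2 + 7*t + 22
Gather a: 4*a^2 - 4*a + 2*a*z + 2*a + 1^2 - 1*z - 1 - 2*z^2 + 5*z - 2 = 4*a^2 + a*(2*z - 2) - 2*z^2 + 4*z - 2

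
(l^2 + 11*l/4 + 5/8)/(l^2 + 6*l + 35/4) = (4*l + 1)/(2*(2*l + 7))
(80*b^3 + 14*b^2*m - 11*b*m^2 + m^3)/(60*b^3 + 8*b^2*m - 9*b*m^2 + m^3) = (8*b - m)/(6*b - m)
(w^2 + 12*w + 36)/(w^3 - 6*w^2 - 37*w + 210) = (w + 6)/(w^2 - 12*w + 35)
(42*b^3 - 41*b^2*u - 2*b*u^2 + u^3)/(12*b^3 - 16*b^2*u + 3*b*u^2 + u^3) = (-7*b + u)/(-2*b + u)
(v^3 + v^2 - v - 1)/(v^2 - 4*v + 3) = (v^2 + 2*v + 1)/(v - 3)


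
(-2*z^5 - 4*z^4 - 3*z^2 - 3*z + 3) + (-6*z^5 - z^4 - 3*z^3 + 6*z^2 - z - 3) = -8*z^5 - 5*z^4 - 3*z^3 + 3*z^2 - 4*z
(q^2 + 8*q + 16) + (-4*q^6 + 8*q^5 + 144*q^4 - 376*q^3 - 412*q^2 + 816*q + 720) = -4*q^6 + 8*q^5 + 144*q^4 - 376*q^3 - 411*q^2 + 824*q + 736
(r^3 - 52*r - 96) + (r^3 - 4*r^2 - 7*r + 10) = 2*r^3 - 4*r^2 - 59*r - 86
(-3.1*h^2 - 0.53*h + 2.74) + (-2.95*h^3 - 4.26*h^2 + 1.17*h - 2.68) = -2.95*h^3 - 7.36*h^2 + 0.64*h + 0.0600000000000001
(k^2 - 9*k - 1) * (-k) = -k^3 + 9*k^2 + k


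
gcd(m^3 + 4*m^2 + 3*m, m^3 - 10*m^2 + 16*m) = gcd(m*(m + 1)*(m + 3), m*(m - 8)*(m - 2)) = m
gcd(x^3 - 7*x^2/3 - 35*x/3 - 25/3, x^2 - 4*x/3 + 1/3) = 1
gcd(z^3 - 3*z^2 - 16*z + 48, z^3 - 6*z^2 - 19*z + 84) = z^2 + z - 12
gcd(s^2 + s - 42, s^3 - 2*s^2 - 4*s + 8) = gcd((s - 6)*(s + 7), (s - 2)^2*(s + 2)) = 1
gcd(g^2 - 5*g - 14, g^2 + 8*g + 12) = g + 2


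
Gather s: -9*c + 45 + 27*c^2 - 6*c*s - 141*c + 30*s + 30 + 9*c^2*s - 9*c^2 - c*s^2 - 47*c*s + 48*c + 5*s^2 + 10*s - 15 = 18*c^2 - 102*c + s^2*(5 - c) + s*(9*c^2 - 53*c + 40) + 60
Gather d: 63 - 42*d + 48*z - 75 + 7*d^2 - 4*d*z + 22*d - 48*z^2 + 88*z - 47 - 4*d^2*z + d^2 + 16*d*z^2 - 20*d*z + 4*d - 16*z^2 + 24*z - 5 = d^2*(8 - 4*z) + d*(16*z^2 - 24*z - 16) - 64*z^2 + 160*z - 64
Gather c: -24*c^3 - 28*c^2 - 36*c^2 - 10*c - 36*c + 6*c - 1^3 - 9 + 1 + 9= -24*c^3 - 64*c^2 - 40*c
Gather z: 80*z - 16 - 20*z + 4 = 60*z - 12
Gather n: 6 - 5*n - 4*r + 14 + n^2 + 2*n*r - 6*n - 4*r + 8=n^2 + n*(2*r - 11) - 8*r + 28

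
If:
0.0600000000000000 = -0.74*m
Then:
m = -0.08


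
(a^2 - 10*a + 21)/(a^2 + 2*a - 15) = (a - 7)/(a + 5)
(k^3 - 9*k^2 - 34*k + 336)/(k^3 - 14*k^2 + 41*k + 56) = (k + 6)/(k + 1)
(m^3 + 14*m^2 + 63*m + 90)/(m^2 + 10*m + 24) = (m^2 + 8*m + 15)/(m + 4)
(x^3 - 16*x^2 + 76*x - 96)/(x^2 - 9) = (x^3 - 16*x^2 + 76*x - 96)/(x^2 - 9)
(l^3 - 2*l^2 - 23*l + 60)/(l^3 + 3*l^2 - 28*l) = (l^2 + 2*l - 15)/(l*(l + 7))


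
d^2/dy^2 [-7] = 0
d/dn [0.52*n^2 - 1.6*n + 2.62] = 1.04*n - 1.6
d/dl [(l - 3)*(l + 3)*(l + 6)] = 3*l^2 + 12*l - 9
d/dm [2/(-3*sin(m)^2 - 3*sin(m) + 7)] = 6*(2*sin(m) + 1)*cos(m)/(3*sin(m)^2 + 3*sin(m) - 7)^2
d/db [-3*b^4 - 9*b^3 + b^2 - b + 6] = -12*b^3 - 27*b^2 + 2*b - 1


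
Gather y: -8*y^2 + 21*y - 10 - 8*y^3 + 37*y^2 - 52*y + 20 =-8*y^3 + 29*y^2 - 31*y + 10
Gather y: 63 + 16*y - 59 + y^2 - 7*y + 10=y^2 + 9*y + 14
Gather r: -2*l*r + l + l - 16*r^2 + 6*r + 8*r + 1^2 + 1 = 2*l - 16*r^2 + r*(14 - 2*l) + 2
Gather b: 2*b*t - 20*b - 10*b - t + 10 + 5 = b*(2*t - 30) - t + 15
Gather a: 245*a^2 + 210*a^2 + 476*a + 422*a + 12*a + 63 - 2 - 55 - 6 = 455*a^2 + 910*a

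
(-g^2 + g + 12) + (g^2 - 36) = g - 24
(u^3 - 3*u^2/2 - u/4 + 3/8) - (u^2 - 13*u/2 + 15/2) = u^3 - 5*u^2/2 + 25*u/4 - 57/8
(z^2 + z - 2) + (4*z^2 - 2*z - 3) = 5*z^2 - z - 5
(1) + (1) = 2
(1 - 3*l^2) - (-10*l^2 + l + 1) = 7*l^2 - l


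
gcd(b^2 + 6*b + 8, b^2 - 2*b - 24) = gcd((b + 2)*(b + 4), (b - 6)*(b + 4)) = b + 4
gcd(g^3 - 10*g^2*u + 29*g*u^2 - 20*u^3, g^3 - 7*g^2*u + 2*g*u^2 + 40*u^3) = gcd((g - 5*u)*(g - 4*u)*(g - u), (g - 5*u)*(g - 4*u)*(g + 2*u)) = g^2 - 9*g*u + 20*u^2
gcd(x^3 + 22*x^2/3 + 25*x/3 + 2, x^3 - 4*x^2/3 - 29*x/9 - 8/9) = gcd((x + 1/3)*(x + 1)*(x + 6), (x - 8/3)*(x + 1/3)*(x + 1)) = x^2 + 4*x/3 + 1/3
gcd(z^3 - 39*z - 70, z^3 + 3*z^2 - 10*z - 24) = z + 2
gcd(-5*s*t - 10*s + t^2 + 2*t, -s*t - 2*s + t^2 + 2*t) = t + 2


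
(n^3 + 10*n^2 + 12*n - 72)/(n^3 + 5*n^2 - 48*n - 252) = (n - 2)/(n - 7)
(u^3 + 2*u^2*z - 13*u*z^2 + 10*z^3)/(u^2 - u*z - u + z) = (u^2 + 3*u*z - 10*z^2)/(u - 1)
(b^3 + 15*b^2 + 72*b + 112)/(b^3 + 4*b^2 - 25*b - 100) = (b^2 + 11*b + 28)/(b^2 - 25)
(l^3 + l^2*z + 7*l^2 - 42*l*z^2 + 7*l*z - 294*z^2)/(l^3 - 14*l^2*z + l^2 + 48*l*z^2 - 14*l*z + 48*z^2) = (-l^2 - 7*l*z - 7*l - 49*z)/(-l^2 + 8*l*z - l + 8*z)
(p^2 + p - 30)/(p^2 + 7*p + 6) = (p - 5)/(p + 1)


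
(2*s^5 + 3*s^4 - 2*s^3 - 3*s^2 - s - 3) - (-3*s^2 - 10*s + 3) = 2*s^5 + 3*s^4 - 2*s^3 + 9*s - 6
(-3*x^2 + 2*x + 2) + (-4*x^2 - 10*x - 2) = -7*x^2 - 8*x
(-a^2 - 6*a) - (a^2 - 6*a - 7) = 7 - 2*a^2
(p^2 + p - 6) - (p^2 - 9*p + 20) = 10*p - 26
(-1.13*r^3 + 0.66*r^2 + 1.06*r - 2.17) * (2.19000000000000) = -2.4747*r^3 + 1.4454*r^2 + 2.3214*r - 4.7523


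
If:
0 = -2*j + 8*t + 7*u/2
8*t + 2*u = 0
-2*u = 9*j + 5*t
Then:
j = 0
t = 0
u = 0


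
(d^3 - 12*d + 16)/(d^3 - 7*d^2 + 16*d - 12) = (d + 4)/(d - 3)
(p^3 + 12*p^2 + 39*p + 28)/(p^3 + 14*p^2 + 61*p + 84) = (p + 1)/(p + 3)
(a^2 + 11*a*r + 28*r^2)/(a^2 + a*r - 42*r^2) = (-a - 4*r)/(-a + 6*r)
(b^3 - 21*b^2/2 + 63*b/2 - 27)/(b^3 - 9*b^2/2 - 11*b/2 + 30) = (2*b^2 - 15*b + 18)/(2*b^2 - 3*b - 20)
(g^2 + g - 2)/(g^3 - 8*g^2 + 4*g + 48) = (g - 1)/(g^2 - 10*g + 24)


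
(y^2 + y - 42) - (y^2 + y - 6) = -36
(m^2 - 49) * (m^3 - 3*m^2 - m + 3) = m^5 - 3*m^4 - 50*m^3 + 150*m^2 + 49*m - 147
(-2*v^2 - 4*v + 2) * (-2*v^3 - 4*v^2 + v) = 4*v^5 + 16*v^4 + 10*v^3 - 12*v^2 + 2*v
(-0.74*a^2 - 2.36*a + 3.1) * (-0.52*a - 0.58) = 0.3848*a^3 + 1.6564*a^2 - 0.2432*a - 1.798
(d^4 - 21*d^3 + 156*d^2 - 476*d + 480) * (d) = d^5 - 21*d^4 + 156*d^3 - 476*d^2 + 480*d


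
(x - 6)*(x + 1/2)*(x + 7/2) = x^3 - 2*x^2 - 89*x/4 - 21/2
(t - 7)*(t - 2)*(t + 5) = t^3 - 4*t^2 - 31*t + 70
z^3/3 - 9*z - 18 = (z/3 + 1)*(z - 6)*(z + 3)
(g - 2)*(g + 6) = g^2 + 4*g - 12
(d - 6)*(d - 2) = d^2 - 8*d + 12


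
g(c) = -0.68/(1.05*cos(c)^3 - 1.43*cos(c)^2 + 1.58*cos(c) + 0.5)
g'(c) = -0.68*(3.15*sin(c)*cos(c)^2 - 2.86*sin(c)*cos(c) + 1.58*sin(c))/(1.05*cos(c)^3 - 1.43*cos(c)^2 + 1.58*cos(c) + 0.5)^2 = (-2.142*cos(c)^2 + 1.9448*cos(c) - 1.0744)*sin(c)/(1.05*cos(c)^3 - 1.43*cos(c)^2 + 1.58*cos(c) + 0.5)^2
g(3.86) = 0.35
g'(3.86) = 0.65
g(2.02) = 1.26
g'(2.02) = -7.13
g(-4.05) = 0.54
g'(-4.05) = -1.54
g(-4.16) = 0.78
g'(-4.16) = -2.99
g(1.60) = -1.50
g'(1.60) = -5.53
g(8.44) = 0.69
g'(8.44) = -2.39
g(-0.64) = -0.49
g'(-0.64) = 0.28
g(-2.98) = 0.20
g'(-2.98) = 0.07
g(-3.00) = 0.20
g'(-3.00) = 0.06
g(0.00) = -0.40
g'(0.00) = 0.00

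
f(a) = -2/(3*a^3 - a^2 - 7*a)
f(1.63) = 1.86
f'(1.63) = 23.64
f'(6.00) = 0.00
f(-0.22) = -1.37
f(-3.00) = 0.03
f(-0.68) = -0.60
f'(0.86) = -0.18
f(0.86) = 0.41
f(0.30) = 0.95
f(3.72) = -0.02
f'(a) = -2*(-9*a^2 + 2*a + 7)/(3*a^3 - a^2 - 7*a)^2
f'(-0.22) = -5.75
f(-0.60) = -0.63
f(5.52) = -0.00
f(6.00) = 0.00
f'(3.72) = 0.02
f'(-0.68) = -0.26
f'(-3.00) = 0.03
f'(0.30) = -3.05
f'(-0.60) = -0.50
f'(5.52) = 0.00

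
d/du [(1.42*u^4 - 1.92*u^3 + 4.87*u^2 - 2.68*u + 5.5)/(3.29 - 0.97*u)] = (-4.1322*u^4 + 22.412*u^3 - 23.6743*u^2 + 32.0446*u - 3.4822)/(0.9409*u^2 - 6.3826*u + 10.8241)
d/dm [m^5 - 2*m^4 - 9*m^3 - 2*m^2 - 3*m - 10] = 5*m^4 - 8*m^3 - 27*m^2 - 4*m - 3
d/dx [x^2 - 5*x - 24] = 2*x - 5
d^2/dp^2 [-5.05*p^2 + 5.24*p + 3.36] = -10.1000000000000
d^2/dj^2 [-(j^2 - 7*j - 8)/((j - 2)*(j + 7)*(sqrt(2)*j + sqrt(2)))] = sqrt(2)*(-j^3 + 24*j^2 + 78*j + 242)/(j^6 + 15*j^5 + 33*j^4 - 295*j^3 - 462*j^2 + 2940*j - 2744)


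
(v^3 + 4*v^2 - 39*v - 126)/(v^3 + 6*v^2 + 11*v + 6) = (v^2 + v - 42)/(v^2 + 3*v + 2)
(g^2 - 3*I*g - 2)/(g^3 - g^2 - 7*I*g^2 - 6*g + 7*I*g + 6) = (g - 2*I)/(g^2 - g*(1 + 6*I) + 6*I)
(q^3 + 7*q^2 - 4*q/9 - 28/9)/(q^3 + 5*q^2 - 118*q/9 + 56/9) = (3*q + 2)/(3*q - 4)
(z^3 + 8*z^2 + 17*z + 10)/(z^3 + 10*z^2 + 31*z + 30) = (z + 1)/(z + 3)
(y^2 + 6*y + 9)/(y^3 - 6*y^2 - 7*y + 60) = (y + 3)/(y^2 - 9*y + 20)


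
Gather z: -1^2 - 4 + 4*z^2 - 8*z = 4*z^2 - 8*z - 5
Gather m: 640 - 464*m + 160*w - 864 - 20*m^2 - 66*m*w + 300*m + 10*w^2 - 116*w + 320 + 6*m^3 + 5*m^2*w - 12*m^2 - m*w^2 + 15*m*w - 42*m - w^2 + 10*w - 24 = 6*m^3 + m^2*(5*w - 32) + m*(-w^2 - 51*w - 206) + 9*w^2 + 54*w + 72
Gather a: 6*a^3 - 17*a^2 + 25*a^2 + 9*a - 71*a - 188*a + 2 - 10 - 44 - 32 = 6*a^3 + 8*a^2 - 250*a - 84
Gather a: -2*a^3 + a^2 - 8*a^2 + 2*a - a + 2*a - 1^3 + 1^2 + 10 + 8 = -2*a^3 - 7*a^2 + 3*a + 18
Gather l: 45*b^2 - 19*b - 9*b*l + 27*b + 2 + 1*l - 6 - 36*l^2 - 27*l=45*b^2 + 8*b - 36*l^2 + l*(-9*b - 26) - 4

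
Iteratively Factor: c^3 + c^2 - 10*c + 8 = (c - 2)*(c^2 + 3*c - 4) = (c - 2)*(c - 1)*(c + 4)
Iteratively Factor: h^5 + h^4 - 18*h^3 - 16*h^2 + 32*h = (h - 4)*(h^4 + 5*h^3 + 2*h^2 - 8*h) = (h - 4)*(h + 2)*(h^3 + 3*h^2 - 4*h) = (h - 4)*(h + 2)*(h + 4)*(h^2 - h) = h*(h - 4)*(h + 2)*(h + 4)*(h - 1)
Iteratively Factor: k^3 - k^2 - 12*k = (k - 4)*(k^2 + 3*k) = (k - 4)*(k + 3)*(k)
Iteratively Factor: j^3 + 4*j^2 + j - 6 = (j + 2)*(j^2 + 2*j - 3) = (j + 2)*(j + 3)*(j - 1)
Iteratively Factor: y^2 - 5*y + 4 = (y - 1)*(y - 4)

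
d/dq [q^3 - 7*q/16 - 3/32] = 3*q^2 - 7/16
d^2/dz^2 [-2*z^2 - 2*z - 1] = -4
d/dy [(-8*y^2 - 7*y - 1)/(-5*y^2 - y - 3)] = (-27*y^2 + 38*y + 20)/(25*y^4 + 10*y^3 + 31*y^2 + 6*y + 9)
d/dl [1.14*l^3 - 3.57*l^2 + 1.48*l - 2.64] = 3.42*l^2 - 7.14*l + 1.48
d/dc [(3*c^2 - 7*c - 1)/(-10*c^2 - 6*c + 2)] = (-22*c^2 - 2*c - 5)/(25*c^4 + 30*c^3 - c^2 - 6*c + 1)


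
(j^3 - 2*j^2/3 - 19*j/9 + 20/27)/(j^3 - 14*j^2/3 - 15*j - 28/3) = (j^2 - 2*j + 5/9)/(j^2 - 6*j - 7)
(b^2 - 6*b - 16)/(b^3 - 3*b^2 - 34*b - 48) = 1/(b + 3)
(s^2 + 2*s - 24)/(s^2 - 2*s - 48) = (s - 4)/(s - 8)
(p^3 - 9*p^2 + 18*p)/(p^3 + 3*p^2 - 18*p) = (p - 6)/(p + 6)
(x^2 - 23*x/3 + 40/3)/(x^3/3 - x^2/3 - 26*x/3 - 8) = (-3*x^2 + 23*x - 40)/(-x^3 + x^2 + 26*x + 24)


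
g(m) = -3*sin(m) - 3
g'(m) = -3*cos(m)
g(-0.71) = -1.04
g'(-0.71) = -2.28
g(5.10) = -0.22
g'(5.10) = -1.13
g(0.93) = -5.40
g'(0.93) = -1.79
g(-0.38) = -1.89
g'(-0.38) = -2.79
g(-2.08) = -0.38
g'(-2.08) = 1.46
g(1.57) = -6.00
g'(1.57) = -0.00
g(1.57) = -6.00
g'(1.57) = -0.00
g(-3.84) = -4.93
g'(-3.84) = 2.30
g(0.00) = -3.00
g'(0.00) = -3.00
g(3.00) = -3.42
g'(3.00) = 2.97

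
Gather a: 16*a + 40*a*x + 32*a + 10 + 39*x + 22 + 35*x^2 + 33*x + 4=a*(40*x + 48) + 35*x^2 + 72*x + 36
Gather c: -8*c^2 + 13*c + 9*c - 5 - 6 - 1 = -8*c^2 + 22*c - 12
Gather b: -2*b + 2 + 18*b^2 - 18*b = 18*b^2 - 20*b + 2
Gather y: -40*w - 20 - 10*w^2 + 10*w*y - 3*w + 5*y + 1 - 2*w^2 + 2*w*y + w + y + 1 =-12*w^2 - 42*w + y*(12*w + 6) - 18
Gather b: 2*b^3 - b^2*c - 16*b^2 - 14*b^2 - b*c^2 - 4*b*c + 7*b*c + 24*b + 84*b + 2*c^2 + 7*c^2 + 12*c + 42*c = 2*b^3 + b^2*(-c - 30) + b*(-c^2 + 3*c + 108) + 9*c^2 + 54*c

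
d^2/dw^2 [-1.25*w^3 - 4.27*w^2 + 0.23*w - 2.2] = -7.5*w - 8.54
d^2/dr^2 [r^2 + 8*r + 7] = 2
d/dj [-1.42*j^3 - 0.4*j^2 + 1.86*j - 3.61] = -4.26*j^2 - 0.8*j + 1.86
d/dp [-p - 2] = -1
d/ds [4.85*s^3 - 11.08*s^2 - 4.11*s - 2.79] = 14.55*s^2 - 22.16*s - 4.11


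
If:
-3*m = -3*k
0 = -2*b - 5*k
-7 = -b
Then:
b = 7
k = -14/5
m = -14/5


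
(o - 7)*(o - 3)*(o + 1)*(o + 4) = o^4 - 5*o^3 - 25*o^2 + 65*o + 84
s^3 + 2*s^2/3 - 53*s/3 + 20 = (s - 3)*(s - 4/3)*(s + 5)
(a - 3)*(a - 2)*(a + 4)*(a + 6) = a^4 + 5*a^3 - 20*a^2 - 60*a + 144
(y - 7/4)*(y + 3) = y^2 + 5*y/4 - 21/4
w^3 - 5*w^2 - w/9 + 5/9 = (w - 5)*(w - 1/3)*(w + 1/3)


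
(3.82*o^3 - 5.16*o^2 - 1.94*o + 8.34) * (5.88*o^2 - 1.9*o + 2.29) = 22.4616*o^5 - 37.5988*o^4 + 7.1446*o^3 + 40.9088*o^2 - 20.2886*o + 19.0986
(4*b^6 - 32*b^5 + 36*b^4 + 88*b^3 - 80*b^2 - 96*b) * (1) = 4*b^6 - 32*b^5 + 36*b^4 + 88*b^3 - 80*b^2 - 96*b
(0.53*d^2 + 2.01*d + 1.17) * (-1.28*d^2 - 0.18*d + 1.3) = -0.6784*d^4 - 2.6682*d^3 - 1.1704*d^2 + 2.4024*d + 1.521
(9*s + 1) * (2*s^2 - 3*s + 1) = 18*s^3 - 25*s^2 + 6*s + 1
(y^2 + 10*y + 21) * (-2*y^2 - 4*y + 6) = -2*y^4 - 24*y^3 - 76*y^2 - 24*y + 126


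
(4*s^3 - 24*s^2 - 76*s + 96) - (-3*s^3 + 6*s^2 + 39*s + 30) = 7*s^3 - 30*s^2 - 115*s + 66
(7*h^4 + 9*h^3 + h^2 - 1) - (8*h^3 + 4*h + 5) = 7*h^4 + h^3 + h^2 - 4*h - 6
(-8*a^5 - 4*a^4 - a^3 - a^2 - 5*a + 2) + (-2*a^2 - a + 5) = -8*a^5 - 4*a^4 - a^3 - 3*a^2 - 6*a + 7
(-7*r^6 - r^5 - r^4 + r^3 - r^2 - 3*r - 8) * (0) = 0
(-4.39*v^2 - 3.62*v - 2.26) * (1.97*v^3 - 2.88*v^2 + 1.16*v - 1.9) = -8.6483*v^5 + 5.5118*v^4 + 0.881*v^3 + 10.6506*v^2 + 4.2564*v + 4.294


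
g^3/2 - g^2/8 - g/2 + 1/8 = (g/2 + 1/2)*(g - 1)*(g - 1/4)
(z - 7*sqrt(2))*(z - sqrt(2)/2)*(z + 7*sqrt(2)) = z^3 - sqrt(2)*z^2/2 - 98*z + 49*sqrt(2)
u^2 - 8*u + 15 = (u - 5)*(u - 3)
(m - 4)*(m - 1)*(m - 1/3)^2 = m^4 - 17*m^3/3 + 67*m^2/9 - 29*m/9 + 4/9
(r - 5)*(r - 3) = r^2 - 8*r + 15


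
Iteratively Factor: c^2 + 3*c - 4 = (c + 4)*(c - 1)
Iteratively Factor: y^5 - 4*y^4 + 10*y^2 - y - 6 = (y + 1)*(y^4 - 5*y^3 + 5*y^2 + 5*y - 6) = (y + 1)^2*(y^3 - 6*y^2 + 11*y - 6) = (y - 1)*(y + 1)^2*(y^2 - 5*y + 6) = (y - 3)*(y - 1)*(y + 1)^2*(y - 2)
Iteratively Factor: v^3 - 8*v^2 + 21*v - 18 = (v - 2)*(v^2 - 6*v + 9) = (v - 3)*(v - 2)*(v - 3)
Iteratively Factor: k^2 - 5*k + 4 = (k - 4)*(k - 1)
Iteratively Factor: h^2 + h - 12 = (h + 4)*(h - 3)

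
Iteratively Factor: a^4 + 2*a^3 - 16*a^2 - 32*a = (a)*(a^3 + 2*a^2 - 16*a - 32) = a*(a + 4)*(a^2 - 2*a - 8) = a*(a - 4)*(a + 4)*(a + 2)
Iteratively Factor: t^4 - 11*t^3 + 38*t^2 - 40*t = (t - 2)*(t^3 - 9*t^2 + 20*t) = (t - 5)*(t - 2)*(t^2 - 4*t) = t*(t - 5)*(t - 2)*(t - 4)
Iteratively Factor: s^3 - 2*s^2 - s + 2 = (s - 1)*(s^2 - s - 2) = (s - 1)*(s + 1)*(s - 2)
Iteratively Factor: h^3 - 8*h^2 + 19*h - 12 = (h - 4)*(h^2 - 4*h + 3) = (h - 4)*(h - 1)*(h - 3)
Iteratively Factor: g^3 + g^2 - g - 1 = (g - 1)*(g^2 + 2*g + 1) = (g - 1)*(g + 1)*(g + 1)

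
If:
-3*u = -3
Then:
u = 1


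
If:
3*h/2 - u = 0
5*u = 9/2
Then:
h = 3/5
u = 9/10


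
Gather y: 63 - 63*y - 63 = -63*y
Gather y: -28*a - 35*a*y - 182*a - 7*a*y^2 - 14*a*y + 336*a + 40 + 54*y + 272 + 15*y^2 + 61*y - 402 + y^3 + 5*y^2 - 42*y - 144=126*a + y^3 + y^2*(20 - 7*a) + y*(73 - 49*a) - 234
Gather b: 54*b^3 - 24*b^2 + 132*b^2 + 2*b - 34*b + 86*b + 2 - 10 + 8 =54*b^3 + 108*b^2 + 54*b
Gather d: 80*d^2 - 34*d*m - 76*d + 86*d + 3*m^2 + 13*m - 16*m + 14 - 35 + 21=80*d^2 + d*(10 - 34*m) + 3*m^2 - 3*m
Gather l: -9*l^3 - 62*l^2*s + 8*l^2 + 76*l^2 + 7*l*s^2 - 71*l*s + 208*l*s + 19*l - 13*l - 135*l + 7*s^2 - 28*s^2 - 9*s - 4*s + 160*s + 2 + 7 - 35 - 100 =-9*l^3 + l^2*(84 - 62*s) + l*(7*s^2 + 137*s - 129) - 21*s^2 + 147*s - 126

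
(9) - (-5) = 14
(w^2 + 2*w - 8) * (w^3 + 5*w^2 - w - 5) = w^5 + 7*w^4 + w^3 - 47*w^2 - 2*w + 40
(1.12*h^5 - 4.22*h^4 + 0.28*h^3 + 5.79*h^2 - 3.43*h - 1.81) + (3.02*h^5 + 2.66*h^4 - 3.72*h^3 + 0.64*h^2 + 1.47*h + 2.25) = 4.14*h^5 - 1.56*h^4 - 3.44*h^3 + 6.43*h^2 - 1.96*h + 0.44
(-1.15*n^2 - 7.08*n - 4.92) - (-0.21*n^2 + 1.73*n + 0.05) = -0.94*n^2 - 8.81*n - 4.97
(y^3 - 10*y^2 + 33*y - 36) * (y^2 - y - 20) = y^5 - 11*y^4 + 23*y^3 + 131*y^2 - 624*y + 720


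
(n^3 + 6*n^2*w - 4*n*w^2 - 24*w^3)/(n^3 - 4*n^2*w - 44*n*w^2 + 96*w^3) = (-n - 2*w)/(-n + 8*w)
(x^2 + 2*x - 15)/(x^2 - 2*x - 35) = (x - 3)/(x - 7)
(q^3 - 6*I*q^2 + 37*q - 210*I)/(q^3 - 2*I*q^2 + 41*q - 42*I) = (q - 5*I)/(q - I)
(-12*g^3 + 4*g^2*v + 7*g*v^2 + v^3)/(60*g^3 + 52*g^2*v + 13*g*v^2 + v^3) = (-g + v)/(5*g + v)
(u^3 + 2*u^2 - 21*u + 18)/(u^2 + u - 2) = (u^2 + 3*u - 18)/(u + 2)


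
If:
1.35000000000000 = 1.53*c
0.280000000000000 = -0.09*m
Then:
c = 0.88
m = -3.11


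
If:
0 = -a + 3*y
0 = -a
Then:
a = 0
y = 0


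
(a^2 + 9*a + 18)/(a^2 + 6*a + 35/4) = 4*(a^2 + 9*a + 18)/(4*a^2 + 24*a + 35)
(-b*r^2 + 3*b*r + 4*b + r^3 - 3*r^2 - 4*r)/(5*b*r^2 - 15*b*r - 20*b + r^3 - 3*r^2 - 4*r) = (-b + r)/(5*b + r)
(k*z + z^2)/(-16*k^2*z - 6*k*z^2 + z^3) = (k + z)/(-16*k^2 - 6*k*z + z^2)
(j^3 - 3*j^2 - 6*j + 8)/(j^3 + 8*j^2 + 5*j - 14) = (j - 4)/(j + 7)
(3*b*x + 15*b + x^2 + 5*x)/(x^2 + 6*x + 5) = (3*b + x)/(x + 1)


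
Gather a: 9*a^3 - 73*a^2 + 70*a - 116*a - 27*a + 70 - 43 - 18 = 9*a^3 - 73*a^2 - 73*a + 9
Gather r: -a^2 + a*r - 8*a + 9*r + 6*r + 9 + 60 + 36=-a^2 - 8*a + r*(a + 15) + 105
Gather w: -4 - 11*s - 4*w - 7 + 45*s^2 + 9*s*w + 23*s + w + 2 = 45*s^2 + 12*s + w*(9*s - 3) - 9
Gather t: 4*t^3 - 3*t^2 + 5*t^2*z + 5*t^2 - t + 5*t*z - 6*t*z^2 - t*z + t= 4*t^3 + t^2*(5*z + 2) + t*(-6*z^2 + 4*z)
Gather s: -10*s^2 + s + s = -10*s^2 + 2*s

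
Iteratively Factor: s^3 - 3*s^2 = (s)*(s^2 - 3*s) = s^2*(s - 3)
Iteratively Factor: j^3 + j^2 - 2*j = (j + 2)*(j^2 - j) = (j - 1)*(j + 2)*(j)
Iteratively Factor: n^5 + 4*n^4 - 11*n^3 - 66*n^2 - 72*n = (n + 3)*(n^4 + n^3 - 14*n^2 - 24*n) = n*(n + 3)*(n^3 + n^2 - 14*n - 24) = n*(n - 4)*(n + 3)*(n^2 + 5*n + 6) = n*(n - 4)*(n + 2)*(n + 3)*(n + 3)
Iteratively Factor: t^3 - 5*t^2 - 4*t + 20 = (t - 2)*(t^2 - 3*t - 10) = (t - 2)*(t + 2)*(t - 5)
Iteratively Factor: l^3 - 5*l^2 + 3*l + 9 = (l + 1)*(l^2 - 6*l + 9) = (l - 3)*(l + 1)*(l - 3)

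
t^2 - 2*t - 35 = (t - 7)*(t + 5)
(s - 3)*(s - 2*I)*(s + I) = s^3 - 3*s^2 - I*s^2 + 2*s + 3*I*s - 6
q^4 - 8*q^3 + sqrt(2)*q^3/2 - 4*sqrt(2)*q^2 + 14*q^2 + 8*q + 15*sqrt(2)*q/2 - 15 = (q - 5)*(q - 3)*(q - sqrt(2)/2)*(q + sqrt(2))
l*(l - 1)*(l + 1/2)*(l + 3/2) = l^4 + l^3 - 5*l^2/4 - 3*l/4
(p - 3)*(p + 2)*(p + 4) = p^3 + 3*p^2 - 10*p - 24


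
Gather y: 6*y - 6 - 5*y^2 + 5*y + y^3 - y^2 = y^3 - 6*y^2 + 11*y - 6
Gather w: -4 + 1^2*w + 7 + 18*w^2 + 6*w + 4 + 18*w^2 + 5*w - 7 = 36*w^2 + 12*w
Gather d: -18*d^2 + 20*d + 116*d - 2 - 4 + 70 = -18*d^2 + 136*d + 64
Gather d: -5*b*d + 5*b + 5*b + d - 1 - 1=10*b + d*(1 - 5*b) - 2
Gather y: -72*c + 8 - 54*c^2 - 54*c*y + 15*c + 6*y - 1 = -54*c^2 - 57*c + y*(6 - 54*c) + 7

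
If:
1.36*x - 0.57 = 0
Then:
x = 0.42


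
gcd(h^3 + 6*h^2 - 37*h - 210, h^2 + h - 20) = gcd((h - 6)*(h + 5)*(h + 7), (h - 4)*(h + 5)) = h + 5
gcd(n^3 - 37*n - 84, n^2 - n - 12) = n + 3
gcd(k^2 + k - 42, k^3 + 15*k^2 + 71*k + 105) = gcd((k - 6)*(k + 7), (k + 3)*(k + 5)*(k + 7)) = k + 7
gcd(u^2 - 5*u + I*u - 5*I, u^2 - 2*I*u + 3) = u + I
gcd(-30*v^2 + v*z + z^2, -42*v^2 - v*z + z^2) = 6*v + z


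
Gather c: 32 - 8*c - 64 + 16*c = 8*c - 32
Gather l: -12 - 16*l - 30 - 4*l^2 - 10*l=-4*l^2 - 26*l - 42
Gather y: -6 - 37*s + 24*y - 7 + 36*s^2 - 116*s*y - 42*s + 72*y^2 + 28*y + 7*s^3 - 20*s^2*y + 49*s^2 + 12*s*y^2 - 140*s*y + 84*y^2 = 7*s^3 + 85*s^2 - 79*s + y^2*(12*s + 156) + y*(-20*s^2 - 256*s + 52) - 13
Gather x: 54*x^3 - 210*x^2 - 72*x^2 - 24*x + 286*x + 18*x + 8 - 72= 54*x^3 - 282*x^2 + 280*x - 64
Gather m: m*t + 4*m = m*(t + 4)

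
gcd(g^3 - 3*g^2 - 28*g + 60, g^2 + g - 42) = g - 6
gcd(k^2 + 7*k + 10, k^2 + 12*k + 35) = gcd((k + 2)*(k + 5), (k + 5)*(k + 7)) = k + 5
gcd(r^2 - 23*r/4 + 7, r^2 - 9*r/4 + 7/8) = r - 7/4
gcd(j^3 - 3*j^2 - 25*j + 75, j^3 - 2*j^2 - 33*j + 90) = j^2 - 8*j + 15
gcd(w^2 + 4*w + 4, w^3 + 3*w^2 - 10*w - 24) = w + 2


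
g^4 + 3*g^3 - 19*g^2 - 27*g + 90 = (g - 3)*(g - 2)*(g + 3)*(g + 5)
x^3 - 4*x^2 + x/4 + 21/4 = (x - 7/2)*(x - 3/2)*(x + 1)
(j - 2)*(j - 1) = j^2 - 3*j + 2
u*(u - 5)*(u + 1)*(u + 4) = u^4 - 21*u^2 - 20*u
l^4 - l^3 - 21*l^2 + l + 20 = (l - 5)*(l - 1)*(l + 1)*(l + 4)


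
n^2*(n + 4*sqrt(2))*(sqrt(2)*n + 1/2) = sqrt(2)*n^4 + 17*n^3/2 + 2*sqrt(2)*n^2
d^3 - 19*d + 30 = (d - 3)*(d - 2)*(d + 5)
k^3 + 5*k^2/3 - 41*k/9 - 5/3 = (k - 5/3)*(k + 1/3)*(k + 3)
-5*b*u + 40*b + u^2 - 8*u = (-5*b + u)*(u - 8)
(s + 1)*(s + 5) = s^2 + 6*s + 5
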